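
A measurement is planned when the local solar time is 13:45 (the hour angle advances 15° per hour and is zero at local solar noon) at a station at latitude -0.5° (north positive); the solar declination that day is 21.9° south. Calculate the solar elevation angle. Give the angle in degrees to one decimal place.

Hour angle H = 15° × (13.75 − 12) = 26.25°.
With φ = -0.5°, δ = -21.9°, H = 26.25°: sin φ sin δ = 0.0033, cos φ cos δ cos H = 0.8321, so cos θ_z = 0.8354.
θ_z = arccos(0.8354) = 33.34°, so the elevation is 90° − 33.34° = 56.66°.

56.7°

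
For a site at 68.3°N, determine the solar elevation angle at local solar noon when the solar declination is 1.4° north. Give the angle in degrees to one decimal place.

At local solar noon the hour angle is zero, so the elevation is 90° − |φ − δ| = 90° − |68.3° − (1.4°)| = 90° − 66.9° = 23.1°.

23.1°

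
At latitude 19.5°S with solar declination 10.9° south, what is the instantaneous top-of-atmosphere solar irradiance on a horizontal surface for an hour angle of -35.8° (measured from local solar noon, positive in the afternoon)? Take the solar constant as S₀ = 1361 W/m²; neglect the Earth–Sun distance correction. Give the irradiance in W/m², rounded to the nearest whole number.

1108 W/m²

cos θ_z = sin(-19.5°) sin(-10.9°) + cos(-19.5°) cos(-10.9°) cos(-35.80°) = 0.0631 + 0.7507 = 0.8138.
Top-of-atmosphere irradiance = S₀ cos θ_z = 1361 × 0.8138 = 1107.58 W/m².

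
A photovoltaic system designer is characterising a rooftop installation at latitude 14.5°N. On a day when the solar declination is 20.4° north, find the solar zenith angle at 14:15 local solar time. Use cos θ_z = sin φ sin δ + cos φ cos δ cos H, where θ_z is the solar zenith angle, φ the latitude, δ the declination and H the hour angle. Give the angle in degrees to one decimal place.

Hour angle H = 15° × (14.25 − 12) = 33.75°.
cos θ_z = sin(14.5°) sin(20.4°) + cos(14.5°) cos(20.4°) cos(33.75°) = 0.0873 + 0.7545 = 0.8418.
θ_z = arccos(0.8418) = 32.67°.

32.7°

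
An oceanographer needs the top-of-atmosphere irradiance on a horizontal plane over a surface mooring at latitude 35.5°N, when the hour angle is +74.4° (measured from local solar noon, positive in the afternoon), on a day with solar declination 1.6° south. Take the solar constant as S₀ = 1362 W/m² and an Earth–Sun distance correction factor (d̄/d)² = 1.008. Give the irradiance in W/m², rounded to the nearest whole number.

With φ = 35.5°, δ = -1.6°, H = 74.40°: sin φ sin δ = -0.0162, cos φ cos δ cos H = 0.2188, so cos θ_z = 0.2026.
Top-of-atmosphere irradiance = S₀ (d̄/d)² cos θ_z = 1362 × 1.008 × 0.2026 = 278.15 W/m².

278 W/m²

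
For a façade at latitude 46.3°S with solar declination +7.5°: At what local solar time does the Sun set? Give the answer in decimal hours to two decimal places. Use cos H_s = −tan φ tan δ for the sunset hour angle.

The sunset hour angle satisfies cos H_s = −tan φ tan δ = 0.1378, giving H_s = 82.08°.
Sunset is at 12 + H_s/15 = 12 + 5.472 = 17.472 h local solar time.

17.47 h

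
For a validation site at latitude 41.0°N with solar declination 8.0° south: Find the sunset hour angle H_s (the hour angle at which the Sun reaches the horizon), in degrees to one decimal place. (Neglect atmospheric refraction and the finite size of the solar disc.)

−tan φ tan δ = −(0.8693)(-0.1405) = 0.1221; H_s = arccos(0.1221) = 82.99°.

83.0°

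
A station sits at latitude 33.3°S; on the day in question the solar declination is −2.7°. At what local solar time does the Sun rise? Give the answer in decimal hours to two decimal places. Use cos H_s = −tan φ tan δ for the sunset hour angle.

−tan φ tan δ = −(-0.6569)(-0.0472) = -0.0310; H_s = arccos(-0.0310) = 91.78°.
Sunrise is at 12 − H_s/15 = 12 − 6.119 = 5.881 h local solar time.

5.88 h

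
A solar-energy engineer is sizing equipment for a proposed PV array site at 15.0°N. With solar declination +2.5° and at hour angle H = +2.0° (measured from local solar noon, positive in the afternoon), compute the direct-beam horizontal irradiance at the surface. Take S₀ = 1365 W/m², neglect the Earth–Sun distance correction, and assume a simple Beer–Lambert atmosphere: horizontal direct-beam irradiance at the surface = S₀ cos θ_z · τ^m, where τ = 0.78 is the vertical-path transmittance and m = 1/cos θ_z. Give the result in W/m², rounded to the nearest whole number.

With φ = 15.0°, δ = 2.5°, H = 2.00°: sin φ sin δ = 0.0113, cos φ cos δ cos H = 0.9644, so cos θ_z = 0.9757.
Air mass m = 1/cos θ_z = 1/0.9757 = 1.025; τ^m = 0.78^1.025 = 0.7752.
Surface direct beam = 1365 × 0.9757 × 0.7752 = 1032.44 W/m².

1032 W/m²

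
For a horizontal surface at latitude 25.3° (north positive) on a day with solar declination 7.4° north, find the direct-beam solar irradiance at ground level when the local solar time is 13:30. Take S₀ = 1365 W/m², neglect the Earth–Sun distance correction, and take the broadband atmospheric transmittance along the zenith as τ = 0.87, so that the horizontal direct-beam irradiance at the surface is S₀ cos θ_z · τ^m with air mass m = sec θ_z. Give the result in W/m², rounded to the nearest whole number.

1030 W/m²

Hour angle H = 15° × (13.5 − 12) = 22.50°.
With φ = 25.3°, δ = 7.4°, H = 22.50°: sin φ sin δ = 0.0550, cos φ cos δ cos H = 0.8283, so cos θ_z = 0.8833.
Air mass m = 1/cos θ_z = 1/0.8833 = 1.132; τ^m = 0.87^1.132 = 0.8542.
Surface direct beam = 1365 × 0.8833 × 0.8542 = 1029.91 W/m².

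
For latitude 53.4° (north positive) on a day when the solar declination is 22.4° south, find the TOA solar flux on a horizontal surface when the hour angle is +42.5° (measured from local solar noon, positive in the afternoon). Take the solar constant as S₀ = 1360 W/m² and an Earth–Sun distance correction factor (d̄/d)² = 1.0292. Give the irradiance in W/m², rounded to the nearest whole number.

141 W/m²

cos θ_z = sin(53.4°) sin(-22.4°) + cos(53.4°) cos(-22.4°) cos(42.50°) = -0.3059 + 0.4064 = 0.1005.
Top-of-atmosphere irradiance = S₀ (d̄/d)² cos θ_z = 1360 × 1.0292 × 0.1005 = 140.67 W/m².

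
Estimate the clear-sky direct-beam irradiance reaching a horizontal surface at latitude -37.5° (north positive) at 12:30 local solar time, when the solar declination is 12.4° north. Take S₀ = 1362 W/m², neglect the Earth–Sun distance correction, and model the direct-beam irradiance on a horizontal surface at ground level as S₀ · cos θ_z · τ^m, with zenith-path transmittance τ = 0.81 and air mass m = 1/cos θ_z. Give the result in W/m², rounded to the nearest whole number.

624 W/m²

Hour angle H = 15° × (12.5 − 12) = 7.50°.
cos θ_z = sin(-37.5°) sin(12.4°) + cos(-37.5°) cos(12.4°) cos(7.50°) = -0.1307 + 0.7682 = 0.6375.
Air mass m = 1/cos θ_z = 1/0.6375 = 1.569; τ^m = 0.81^1.569 = 0.7185.
Surface direct beam = 1362 × 0.6375 × 0.7185 = 623.86 W/m².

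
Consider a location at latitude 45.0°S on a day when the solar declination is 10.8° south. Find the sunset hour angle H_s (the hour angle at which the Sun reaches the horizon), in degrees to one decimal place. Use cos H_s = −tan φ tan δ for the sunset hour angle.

cos H_s = −tan(-45.0°) · tan(-10.8°) = -0.1908, so H_s = arccos(-0.1908) = 101.00°.

101.0°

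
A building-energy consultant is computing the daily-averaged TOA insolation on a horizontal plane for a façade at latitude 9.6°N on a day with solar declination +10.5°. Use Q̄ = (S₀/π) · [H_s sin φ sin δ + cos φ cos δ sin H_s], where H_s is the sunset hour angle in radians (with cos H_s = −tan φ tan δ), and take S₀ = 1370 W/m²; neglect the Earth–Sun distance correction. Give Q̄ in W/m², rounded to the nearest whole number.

444 W/m²

The sunset hour angle satisfies cos H_s = −tan φ tan δ = -0.0313, giving H_s = 91.79°. In radians, H_s = 1.6020.
H_s sin φ sin δ = 1.6020 × 0.1668 × 0.1822 = 0.0487.
cos φ cos δ sin H_s = 0.9860 × 0.9833 × 0.9995 = 0.9690.
Q̄ = (1370/π) × (0.0487 + 0.9690) = 436.08 × 1.0177 = 443.80 W/m².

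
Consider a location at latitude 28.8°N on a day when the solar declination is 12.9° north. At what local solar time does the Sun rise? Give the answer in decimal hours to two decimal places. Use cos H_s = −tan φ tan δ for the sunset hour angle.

cos H_s = −tan(28.8°) · tan(12.9°) = -0.1259, so H_s = arccos(-0.1259) = 97.23°.
Sunrise is at 12 − H_s/15 = 12 − 6.482 = 5.518 h local solar time.

5.52 h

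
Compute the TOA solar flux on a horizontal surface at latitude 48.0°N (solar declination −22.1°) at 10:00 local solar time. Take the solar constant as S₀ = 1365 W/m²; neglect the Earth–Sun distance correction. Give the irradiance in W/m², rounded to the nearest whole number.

351 W/m²

Hour angle H = 15° × (10 − 12) = -30.00°.
cos θ_z = sin(48.0°) sin(-22.1°) + cos(48.0°) cos(-22.1°) cos(-30.00°) = -0.2796 + 0.5369 = 0.2573.
Top-of-atmosphere irradiance = S₀ cos θ_z = 1365 × 0.2573 = 351.21 W/m².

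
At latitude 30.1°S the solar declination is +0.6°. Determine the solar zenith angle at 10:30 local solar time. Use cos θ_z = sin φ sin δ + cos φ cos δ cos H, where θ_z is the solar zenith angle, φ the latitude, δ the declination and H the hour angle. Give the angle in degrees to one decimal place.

37.4°

Hour angle H = 15° × (10.5 − 12) = -22.50°.
cos θ_z = sin φ sin δ + cos φ cos δ cos H = (-0.5015)(0.0105) + (0.8652)(0.9999)(0.9239) = 0.7940.
θ_z = arccos(0.7940) = 37.44°.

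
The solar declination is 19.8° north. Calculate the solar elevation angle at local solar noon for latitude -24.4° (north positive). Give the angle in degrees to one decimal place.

At local solar noon the hour angle is zero, so the elevation is 90° − |φ − δ| = 90° − |-24.4° − (19.8°)| = 90° − 44.2° = 45.8°.

45.8°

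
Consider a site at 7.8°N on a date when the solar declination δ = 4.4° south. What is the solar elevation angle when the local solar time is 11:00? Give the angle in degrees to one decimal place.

Hour angle H = 15° × (11 − 12) = -15.00°.
cos θ_z = sin(7.8°) sin(-4.4°) + cos(7.8°) cos(-4.4°) cos(-15.00°) = -0.0104 + 0.9542 = 0.9438.
θ_z = arccos(0.9438) = 19.30°, so the elevation is 90° − 19.30° = 70.70°.

70.7°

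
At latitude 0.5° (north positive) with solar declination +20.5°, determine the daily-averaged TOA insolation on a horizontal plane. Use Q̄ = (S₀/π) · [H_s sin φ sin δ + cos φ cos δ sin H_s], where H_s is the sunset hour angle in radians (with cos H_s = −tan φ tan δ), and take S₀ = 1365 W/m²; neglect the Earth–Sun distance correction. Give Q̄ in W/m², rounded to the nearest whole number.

409 W/m²

−tan φ tan δ = −(0.0087)(0.3739) = -0.0033; H_s = arccos(-0.0033) = 90.19°. In radians, H_s = 1.5741.
H_s sin φ sin δ = 1.5741 × 0.0087 × 0.3502 = 0.0048.
cos φ cos δ sin H_s = 1.0000 × 0.9367 × 1.0000 = 0.9367.
Q̄ = (1365/π) × (0.0048 + 0.9367) = 434.49 × 0.9415 = 409.07 W/m².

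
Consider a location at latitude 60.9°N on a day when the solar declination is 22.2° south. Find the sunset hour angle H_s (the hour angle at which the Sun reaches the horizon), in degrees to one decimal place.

The sunset hour angle satisfies cos H_s = −tan φ tan δ = 0.7332, giving H_s = 42.84°.

42.8°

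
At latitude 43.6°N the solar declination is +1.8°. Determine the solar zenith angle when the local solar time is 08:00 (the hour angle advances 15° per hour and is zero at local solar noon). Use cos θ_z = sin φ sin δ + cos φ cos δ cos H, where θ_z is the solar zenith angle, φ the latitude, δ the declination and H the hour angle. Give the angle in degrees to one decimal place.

67.4°

Hour angle H = 15° × (8 − 12) = -60.00°.
With φ = 43.6°, δ = 1.8°, H = -60.00°: sin φ sin δ = 0.0217, cos φ cos δ cos H = 0.3619, so cos θ_z = 0.3836.
θ_z = arccos(0.3836) = 67.44°.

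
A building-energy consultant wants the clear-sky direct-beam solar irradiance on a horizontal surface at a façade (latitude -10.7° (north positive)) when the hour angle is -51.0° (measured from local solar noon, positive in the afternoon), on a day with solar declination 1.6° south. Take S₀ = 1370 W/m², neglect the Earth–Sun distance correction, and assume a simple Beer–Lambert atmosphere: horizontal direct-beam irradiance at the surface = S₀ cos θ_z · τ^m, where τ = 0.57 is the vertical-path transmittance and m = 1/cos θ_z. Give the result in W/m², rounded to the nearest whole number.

347 W/m²

With φ = -10.7°, δ = -1.6°, H = -51.00°: sin φ sin δ = 0.0052, cos φ cos δ cos H = 0.6181, so cos θ_z = 0.6233.
Air mass m = 1/cos θ_z = 1/0.6233 = 1.604; τ^m = 0.57^1.604 = 0.4059.
Surface direct beam = 1370 × 0.6233 × 0.4059 = 346.61 W/m².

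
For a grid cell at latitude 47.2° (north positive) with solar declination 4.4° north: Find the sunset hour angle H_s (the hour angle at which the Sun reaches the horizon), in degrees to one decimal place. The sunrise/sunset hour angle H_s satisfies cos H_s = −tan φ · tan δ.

cos H_s = −tan(47.2°) · tan(4.4°) = -0.0831, so H_s = arccos(-0.0831) = 94.77°.

94.8°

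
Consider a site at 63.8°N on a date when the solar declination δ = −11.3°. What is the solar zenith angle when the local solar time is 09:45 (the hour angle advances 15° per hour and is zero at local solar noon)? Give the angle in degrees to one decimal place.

Hour angle H = 15° × (9.75 − 12) = -33.75°.
With φ = 63.8°, δ = -11.3°, H = -33.75°: sin φ sin δ = -0.1758, cos φ cos δ cos H = 0.3600, so cos θ_z = 0.1842.
θ_z = arccos(0.1842) = 79.39°.

79.4°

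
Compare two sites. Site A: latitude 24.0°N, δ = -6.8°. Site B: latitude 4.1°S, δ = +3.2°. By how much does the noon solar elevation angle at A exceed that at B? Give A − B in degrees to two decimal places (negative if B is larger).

-23.50°

A: 90° − |24.0 − (-6.8)| = 59.20°.
B: 90° − |-4.1 − (3.2)| = 82.70°.
A − B = 59.20 − 82.70 = -23.50°.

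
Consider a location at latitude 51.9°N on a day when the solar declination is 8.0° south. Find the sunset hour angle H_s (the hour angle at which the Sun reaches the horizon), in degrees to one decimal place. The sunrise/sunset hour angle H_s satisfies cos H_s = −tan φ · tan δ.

79.7°

−tan φ tan δ = −(1.2753)(-0.1405) = 0.1792; H_s = arccos(0.1792) = 79.68°.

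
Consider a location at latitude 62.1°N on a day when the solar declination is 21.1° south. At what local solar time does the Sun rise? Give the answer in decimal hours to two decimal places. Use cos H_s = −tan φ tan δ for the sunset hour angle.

cos H_s = −tan(62.1°) · tan(-21.1°) = 0.7288, so H_s = arccos(0.7288) = 43.21°.
Sunrise is at 12 − H_s/15 = 12 − 2.881 = 9.119 h local solar time.

9.12 h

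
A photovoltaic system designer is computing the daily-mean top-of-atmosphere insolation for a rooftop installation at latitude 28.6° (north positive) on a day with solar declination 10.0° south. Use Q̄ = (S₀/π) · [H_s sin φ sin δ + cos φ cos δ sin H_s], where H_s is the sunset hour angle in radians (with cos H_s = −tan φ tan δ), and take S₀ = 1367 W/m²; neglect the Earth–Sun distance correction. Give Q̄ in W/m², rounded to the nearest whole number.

321 W/m²

The sunset hour angle satisfies cos H_s = −tan φ tan δ = 0.0961, giving H_s = 84.49°. In radians, H_s = 1.4746.
H_s sin φ sin δ = 1.4746 × 0.4787 × -0.1736 = -0.1225.
cos φ cos δ sin H_s = 0.8780 × 0.9848 × 0.9954 = 0.8607.
Q̄ = (1367/π) × (-0.1225 + 0.8607) = 435.13 × 0.7382 = 321.21 W/m².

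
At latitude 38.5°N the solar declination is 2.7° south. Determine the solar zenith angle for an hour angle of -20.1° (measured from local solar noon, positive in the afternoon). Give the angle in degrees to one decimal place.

With φ = 38.5°, δ = -2.7°, H = -20.10°: sin φ sin δ = -0.0293, cos φ cos δ cos H = 0.7341, so cos θ_z = 0.7048.
θ_z = arccos(0.7048) = 45.19°.

45.2°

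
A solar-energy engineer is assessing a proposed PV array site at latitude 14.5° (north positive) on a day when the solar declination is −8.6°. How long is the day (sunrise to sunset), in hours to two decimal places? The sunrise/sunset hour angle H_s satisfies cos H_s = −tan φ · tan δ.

11.70 hours

cos H_s = −tan(14.5°) · tan(-8.6°) = 0.0391, so H_s = arccos(0.0391) = 87.76°.
Day length = 2 H_s / 15° h⁻¹ = 175.52° / 15 = 11.701 h.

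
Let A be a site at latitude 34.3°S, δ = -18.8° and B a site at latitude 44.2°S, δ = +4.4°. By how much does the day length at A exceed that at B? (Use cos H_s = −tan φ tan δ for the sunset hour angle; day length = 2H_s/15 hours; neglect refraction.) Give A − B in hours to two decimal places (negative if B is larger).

A: H_s = arccos(−tan -34.3° · tan -18.8°) = 103.43°, so 2H_s/15 = 13.7907 h.
B: H_s = arccos(−tan -44.2° · tan 4.4°) = 85.71°, so 2H_s/15 = 11.4280 h.
A − B = 13.7907 − 11.4280 = 2.3627 h.

+2.36 h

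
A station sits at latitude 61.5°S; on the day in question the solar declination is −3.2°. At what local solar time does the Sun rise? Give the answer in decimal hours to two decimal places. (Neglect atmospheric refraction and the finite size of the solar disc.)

5.61 h

cos H_s = −tan(-61.5°) · tan(-3.2°) = -0.1030, so H_s = arccos(-0.1030) = 95.91°.
Sunrise is at 12 − H_s/15 = 12 − 6.394 = 5.606 h local solar time.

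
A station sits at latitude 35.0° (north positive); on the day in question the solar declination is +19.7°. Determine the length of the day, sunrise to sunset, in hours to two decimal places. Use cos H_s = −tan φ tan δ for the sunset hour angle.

13.94 hours

The sunset hour angle satisfies cos H_s = −tan φ tan δ = -0.2507, giving H_s = 104.52°.
Day length = 2 H_s / 15° h⁻¹ = 209.04° / 15 = 13.936 h.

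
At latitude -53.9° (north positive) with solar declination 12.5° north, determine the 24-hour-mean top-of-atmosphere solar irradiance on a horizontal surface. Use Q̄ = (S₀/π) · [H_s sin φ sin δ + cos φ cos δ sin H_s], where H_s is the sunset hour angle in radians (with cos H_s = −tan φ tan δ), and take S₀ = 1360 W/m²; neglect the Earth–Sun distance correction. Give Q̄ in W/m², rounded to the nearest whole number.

cos H_s = −tan(-53.9°) · tan(12.5°) = 0.3040, so H_s = arccos(0.3040) = 72.30°. In radians, H_s = 1.2619.
H_s sin φ sin δ = 1.2619 × -0.8080 × 0.2164 = -0.2206.
cos φ cos δ sin H_s = 0.5892 × 0.9763 × 0.9527 = 0.5480.
Q̄ = (1360/π) × (-0.2206 + 0.5480) = 432.90 × 0.3274 = 141.73 W/m².

142 W/m²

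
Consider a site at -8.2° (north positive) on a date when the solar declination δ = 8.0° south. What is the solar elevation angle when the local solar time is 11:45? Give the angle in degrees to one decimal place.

Hour angle H = 15° × (11.75 − 12) = -3.75°.
With φ = -8.2°, δ = -8.0°, H = -3.75°: sin φ sin δ = 0.0199, cos φ cos δ cos H = 0.9780, so cos θ_z = 0.9979.
θ_z = arccos(0.9979) = 3.71°, so the elevation is 90° − 3.71° = 86.29°.

86.3°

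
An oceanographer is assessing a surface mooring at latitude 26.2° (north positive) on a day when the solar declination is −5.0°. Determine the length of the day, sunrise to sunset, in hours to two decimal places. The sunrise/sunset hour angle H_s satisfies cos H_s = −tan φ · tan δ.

11.67 hours

cos H_s = −tan(26.2°) · tan(-5.0°) = 0.0430, so H_s = arccos(0.0430) = 87.54°.
Day length = 2 H_s / 15° h⁻¹ = 175.08° / 15 = 11.672 h.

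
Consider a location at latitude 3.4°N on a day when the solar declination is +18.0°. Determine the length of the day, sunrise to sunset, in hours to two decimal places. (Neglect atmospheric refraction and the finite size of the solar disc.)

12.15 hours

The sunset hour angle satisfies cos H_s = −tan φ tan δ = -0.0193, giving H_s = 91.11°.
Day length = 2 H_s / 15° h⁻¹ = 182.22° / 15 = 12.148 h.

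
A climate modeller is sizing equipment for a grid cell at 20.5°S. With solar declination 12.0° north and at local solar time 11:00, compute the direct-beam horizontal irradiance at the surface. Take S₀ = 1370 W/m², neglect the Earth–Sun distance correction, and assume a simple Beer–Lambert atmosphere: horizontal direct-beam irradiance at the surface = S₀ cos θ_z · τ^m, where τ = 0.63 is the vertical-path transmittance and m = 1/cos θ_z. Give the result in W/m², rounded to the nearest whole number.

630 W/m²

Hour angle H = 15° × (11 − 12) = -15.00°.
cos θ_z = sin φ sin δ + cos φ cos δ cos H = (-0.3502)(0.2079) + (0.9367)(0.9781)(0.9659) = 0.8121.
Air mass m = 1/cos θ_z = 1/0.8121 = 1.231; τ^m = 0.63^1.231 = 0.5662.
Surface direct beam = 1370 × 0.8121 × 0.5662 = 629.94 W/m².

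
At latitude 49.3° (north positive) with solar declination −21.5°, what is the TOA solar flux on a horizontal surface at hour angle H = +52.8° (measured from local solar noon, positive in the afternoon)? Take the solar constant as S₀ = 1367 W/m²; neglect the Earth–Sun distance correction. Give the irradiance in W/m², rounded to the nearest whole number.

122 W/m²

cos θ_z = sin φ sin δ + cos φ cos δ cos H = (0.7581)(-0.3665) + (0.6521)(0.9304)(0.6046) = 0.0890.
Top-of-atmosphere irradiance = S₀ cos θ_z = 1367 × 0.0890 = 121.66 W/m².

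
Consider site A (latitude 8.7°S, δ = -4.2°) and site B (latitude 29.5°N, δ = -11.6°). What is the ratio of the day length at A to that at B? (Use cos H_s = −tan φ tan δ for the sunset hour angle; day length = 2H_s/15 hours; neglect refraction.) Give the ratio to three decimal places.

A: H_s = arccos(−tan -8.7° · tan -4.2°) = 90.64°, so 2H_s/15 = 12.0853 h.
B: H_s = arccos(−tan 29.5° · tan -11.6°) = 83.33°, so 2H_s/15 = 11.1107 h.
Ratio A/B = 12.0853 / 11.1107 = 1.0877.

1.088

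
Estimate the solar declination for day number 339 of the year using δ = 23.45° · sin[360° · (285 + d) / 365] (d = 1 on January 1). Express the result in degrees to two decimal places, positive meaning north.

360 × (285 + 339) / 365 = 615.452°; sin(615.452°) = -0.9679.
δ = 23.45 × -0.9679 = -22.697° ≈ -22.70°.

-22.70°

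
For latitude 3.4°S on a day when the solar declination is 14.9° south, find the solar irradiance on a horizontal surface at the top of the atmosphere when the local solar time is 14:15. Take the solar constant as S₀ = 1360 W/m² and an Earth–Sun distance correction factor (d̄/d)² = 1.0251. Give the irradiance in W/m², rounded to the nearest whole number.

Hour angle H = 15° × (14.25 − 12) = 33.75°.
With φ = -3.4°, δ = -14.9°, H = 33.75°: sin φ sin δ = 0.0152, cos φ cos δ cos H = 0.8021, so cos θ_z = 0.8173.
Top-of-atmosphere irradiance = S₀ (d̄/d)² cos θ_z = 1360 × 1.0251 × 0.8173 = 1139.43 W/m².

1139 W/m²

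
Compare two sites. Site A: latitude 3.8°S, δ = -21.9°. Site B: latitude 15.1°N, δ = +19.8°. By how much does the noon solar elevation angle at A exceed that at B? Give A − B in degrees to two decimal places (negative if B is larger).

A: 90° − |-3.8 − (-21.9)| = 71.90°.
B: 90° − |15.1 − (19.8)| = 85.30°.
A − B = 71.90 − 85.30 = -13.40°.

-13.40°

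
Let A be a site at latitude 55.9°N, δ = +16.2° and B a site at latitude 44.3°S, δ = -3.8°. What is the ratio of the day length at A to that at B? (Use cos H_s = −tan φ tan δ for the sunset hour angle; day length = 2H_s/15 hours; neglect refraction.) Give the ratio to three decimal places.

1.231

A: H_s = arccos(−tan 55.9° · tan 16.2°) = 115.41°, so 2H_s/15 = 15.3880 h.
B: H_s = arccos(−tan -44.3° · tan -3.8°) = 93.72°, so 2H_s/15 = 12.4960 h.
Ratio A/B = 15.3880 / 12.4960 = 1.2314.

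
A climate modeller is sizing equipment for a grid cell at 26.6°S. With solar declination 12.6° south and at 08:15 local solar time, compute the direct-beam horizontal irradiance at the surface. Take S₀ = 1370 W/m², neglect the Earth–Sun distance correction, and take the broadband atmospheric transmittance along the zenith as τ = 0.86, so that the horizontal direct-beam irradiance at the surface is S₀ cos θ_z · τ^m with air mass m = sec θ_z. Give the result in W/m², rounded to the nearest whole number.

Hour angle H = 15° × (8.25 − 12) = -56.25°.
With φ = -26.6°, δ = -12.6°, H = -56.25°: sin φ sin δ = 0.0977, cos φ cos δ cos H = 0.4848, so cos θ_z = 0.5825.
Air mass m = 1/cos θ_z = 1/0.5825 = 1.717; τ^m = 0.86^1.717 = 0.7719.
Surface direct beam = 1370 × 0.5825 × 0.7719 = 616.00 W/m².

616 W/m²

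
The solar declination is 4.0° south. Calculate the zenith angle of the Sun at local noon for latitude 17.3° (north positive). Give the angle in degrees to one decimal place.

At local solar noon the hour angle is zero, so the zenith angle is |φ − δ| = |17.3° − (-4.0°)| = 21.3°.

21.3°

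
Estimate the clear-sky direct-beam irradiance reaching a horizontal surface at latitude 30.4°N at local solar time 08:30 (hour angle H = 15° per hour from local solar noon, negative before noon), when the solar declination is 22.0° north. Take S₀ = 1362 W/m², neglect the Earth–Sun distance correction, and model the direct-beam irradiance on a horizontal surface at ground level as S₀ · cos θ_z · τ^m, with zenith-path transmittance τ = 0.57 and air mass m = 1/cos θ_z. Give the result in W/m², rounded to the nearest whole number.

401 W/m²

Hour angle H = 15° × (8.5 − 12) = -52.50°.
cos θ_z = sin φ sin δ + cos φ cos δ cos H = (0.5060)(0.3746) + (0.8625)(0.9272)(0.6088) = 0.6764.
Air mass m = 1/cos θ_z = 1/0.6764 = 1.478; τ^m = 0.57^1.478 = 0.4357.
Surface direct beam = 1362 × 0.6764 × 0.4357 = 401.39 W/m².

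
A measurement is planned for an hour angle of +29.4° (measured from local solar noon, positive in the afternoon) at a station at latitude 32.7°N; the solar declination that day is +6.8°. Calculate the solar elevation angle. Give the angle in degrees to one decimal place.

cos θ_z = sin(32.7°) sin(6.8°) + cos(32.7°) cos(6.8°) cos(29.40°) = 0.0640 + 0.7280 = 0.7920.
θ_z = arccos(0.7920) = 37.63°, so the elevation is 90° − 37.63° = 52.37°.

52.4°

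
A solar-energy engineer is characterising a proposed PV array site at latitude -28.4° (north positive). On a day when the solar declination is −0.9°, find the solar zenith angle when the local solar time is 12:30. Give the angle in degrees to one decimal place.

Hour angle H = 15° × (12.5 − 12) = 7.50°.
cos θ_z = sin(-28.4°) sin(-0.9°) + cos(-28.4°) cos(-0.9°) cos(7.50°) = 0.0075 + 0.8720 = 0.8795.
θ_z = arccos(0.8795) = 28.42°.

28.4°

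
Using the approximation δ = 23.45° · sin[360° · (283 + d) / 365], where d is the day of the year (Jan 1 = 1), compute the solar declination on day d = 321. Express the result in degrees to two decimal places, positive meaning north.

360 × (283 + 321) / 365 = 595.726°; sin(595.726°) = -0.8264.
δ = 23.45 × -0.8264 = -19.379° ≈ -19.38°.

-19.38°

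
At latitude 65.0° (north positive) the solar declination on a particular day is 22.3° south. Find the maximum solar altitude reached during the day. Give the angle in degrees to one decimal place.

2.7°

At local solar noon the hour angle is zero, so the elevation is 90° − |φ − δ| = 90° − |65.0° − (-22.3°)| = 90° − 87.3° = 2.7°.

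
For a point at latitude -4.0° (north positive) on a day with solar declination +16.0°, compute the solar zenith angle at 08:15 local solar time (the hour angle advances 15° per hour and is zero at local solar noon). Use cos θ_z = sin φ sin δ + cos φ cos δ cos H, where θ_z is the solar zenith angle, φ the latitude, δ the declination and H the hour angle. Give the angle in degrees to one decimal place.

59.1°

Hour angle H = 15° × (8.25 − 12) = -56.25°.
cos θ_z = sin φ sin δ + cos φ cos δ cos H = (-0.0698)(0.2756) + (0.9976)(0.9613)(0.5556) = 0.5136.
θ_z = arccos(0.5136) = 59.10°.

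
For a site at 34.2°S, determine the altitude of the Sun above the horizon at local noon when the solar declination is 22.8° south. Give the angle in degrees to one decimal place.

At local solar noon the hour angle is zero, so the elevation is 90° − |φ − δ| = 90° − |-34.2° − (-22.8°)| = 90° − 11.4° = 78.6°.

78.6°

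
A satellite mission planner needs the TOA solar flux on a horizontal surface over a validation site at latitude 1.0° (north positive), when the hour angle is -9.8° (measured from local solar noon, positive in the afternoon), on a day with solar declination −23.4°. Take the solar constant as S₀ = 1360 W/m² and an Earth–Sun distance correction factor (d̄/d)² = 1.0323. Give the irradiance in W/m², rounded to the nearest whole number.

cos θ_z = sin φ sin δ + cos φ cos δ cos H = (0.0175)(-0.3971) + (0.9998)(0.9178)(0.9854) = 0.8973.
Top-of-atmosphere irradiance = S₀ (d̄/d)² cos θ_z = 1360 × 1.0323 × 0.8973 = 1259.74 W/m².

1260 W/m²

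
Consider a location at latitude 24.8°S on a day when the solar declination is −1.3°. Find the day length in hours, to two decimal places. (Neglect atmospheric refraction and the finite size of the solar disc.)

cos H_s = −tan(-24.8°) · tan(-1.3°) = -0.0105, so H_s = arccos(-0.0105) = 90.60°.
Day length = 2 H_s / 15° h⁻¹ = 181.20° / 15 = 12.080 h.

12.08 hours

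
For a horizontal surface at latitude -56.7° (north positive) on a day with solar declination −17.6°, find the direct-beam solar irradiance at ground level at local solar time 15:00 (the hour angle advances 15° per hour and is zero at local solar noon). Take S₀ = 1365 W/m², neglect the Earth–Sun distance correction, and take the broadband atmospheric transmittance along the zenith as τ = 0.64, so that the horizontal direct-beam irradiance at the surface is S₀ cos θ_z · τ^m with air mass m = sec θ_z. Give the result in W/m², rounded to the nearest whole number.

Hour angle H = 15° × (15 − 12) = 45.00°.
With φ = -56.7°, δ = -17.6°, H = 45.00°: sin φ sin δ = 0.2527, cos φ cos δ cos H = 0.3700, so cos θ_z = 0.6227.
Air mass m = 1/cos θ_z = 1/0.6227 = 1.606; τ^m = 0.64^1.606 = 0.4883.
Surface direct beam = 1365 × 0.6227 × 0.4883 = 415.05 W/m².

415 W/m²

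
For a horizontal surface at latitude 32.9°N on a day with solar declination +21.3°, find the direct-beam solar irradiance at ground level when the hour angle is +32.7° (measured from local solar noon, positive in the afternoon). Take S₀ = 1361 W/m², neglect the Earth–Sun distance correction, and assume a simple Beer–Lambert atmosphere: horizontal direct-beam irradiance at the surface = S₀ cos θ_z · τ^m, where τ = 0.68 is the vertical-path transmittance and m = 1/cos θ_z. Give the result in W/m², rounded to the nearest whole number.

742 W/m²

With φ = 32.9°, δ = 21.3°, H = 32.70°: sin φ sin δ = 0.1973, cos φ cos δ cos H = 0.6583, so cos θ_z = 0.8556.
Air mass m = 1/cos θ_z = 1/0.8556 = 1.169; τ^m = 0.68^1.169 = 0.6371.
Surface direct beam = 1361 × 0.8556 × 0.6371 = 741.88 W/m².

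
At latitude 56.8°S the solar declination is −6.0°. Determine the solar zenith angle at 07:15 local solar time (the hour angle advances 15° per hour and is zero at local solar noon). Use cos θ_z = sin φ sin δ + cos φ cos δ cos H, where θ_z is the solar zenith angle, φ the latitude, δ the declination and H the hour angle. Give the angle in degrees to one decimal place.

74.8°

Hour angle H = 15° × (7.25 − 12) = -71.25°.
cos θ_z = sin(-56.8°) sin(-6.0°) + cos(-56.8°) cos(-6.0°) cos(-71.25°) = 0.0875 + 0.1750 = 0.2625.
θ_z = arccos(0.2625) = 74.78°.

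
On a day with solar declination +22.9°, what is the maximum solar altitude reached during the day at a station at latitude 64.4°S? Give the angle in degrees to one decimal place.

At local solar noon the hour angle is zero, so the elevation is 90° − |φ − δ| = 90° − |-64.4° − (22.9°)| = 90° − 87.3° = 2.7°.

2.7°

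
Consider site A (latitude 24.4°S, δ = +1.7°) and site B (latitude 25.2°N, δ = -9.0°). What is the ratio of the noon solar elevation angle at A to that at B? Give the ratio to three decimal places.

A: 90° − |-24.4 − (1.7)| = 63.90°.
B: 90° − |25.2 − (-9.0)| = 55.80°.
Ratio A/B = 63.9000 / 55.8000 = 1.1452.

1.145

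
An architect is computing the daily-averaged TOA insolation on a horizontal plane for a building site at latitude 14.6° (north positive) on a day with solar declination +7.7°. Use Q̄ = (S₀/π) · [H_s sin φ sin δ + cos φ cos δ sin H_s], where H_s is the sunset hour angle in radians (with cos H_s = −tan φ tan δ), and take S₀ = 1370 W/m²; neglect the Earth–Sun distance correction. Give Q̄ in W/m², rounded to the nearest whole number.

442 W/m²

−tan φ tan δ = −(0.2605)(0.1352) = -0.0352; H_s = arccos(-0.0352) = 92.02°. In radians, H_s = 1.6061.
H_s sin φ sin δ = 1.6061 × 0.2521 × 0.1340 = 0.0543.
cos φ cos δ sin H_s = 0.9677 × 0.9910 × 0.9994 = 0.9584.
Q̄ = (1370/π) × (0.0543 + 0.9584) = 436.08 × 1.0127 = 441.62 W/m².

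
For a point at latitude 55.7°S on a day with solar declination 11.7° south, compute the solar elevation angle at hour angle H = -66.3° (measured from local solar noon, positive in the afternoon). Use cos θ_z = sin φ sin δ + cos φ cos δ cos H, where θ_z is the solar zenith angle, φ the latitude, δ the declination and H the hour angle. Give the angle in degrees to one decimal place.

cos θ_z = sin φ sin δ + cos φ cos δ cos H = (-0.8261)(-0.2028) + (0.5635)(0.9792)(0.4019) = 0.3893.
θ_z = arccos(0.3893) = 67.09°, so the elevation is 90° − 67.09° = 22.91°.

22.9°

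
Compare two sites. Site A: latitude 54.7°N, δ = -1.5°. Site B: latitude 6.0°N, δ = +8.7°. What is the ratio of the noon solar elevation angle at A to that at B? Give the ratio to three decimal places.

0.387

A: 90° − |54.7 − (-1.5)| = 33.80°.
B: 90° − |6.0 − (8.7)| = 87.30°.
Ratio A/B = 33.8000 / 87.3000 = 0.3872.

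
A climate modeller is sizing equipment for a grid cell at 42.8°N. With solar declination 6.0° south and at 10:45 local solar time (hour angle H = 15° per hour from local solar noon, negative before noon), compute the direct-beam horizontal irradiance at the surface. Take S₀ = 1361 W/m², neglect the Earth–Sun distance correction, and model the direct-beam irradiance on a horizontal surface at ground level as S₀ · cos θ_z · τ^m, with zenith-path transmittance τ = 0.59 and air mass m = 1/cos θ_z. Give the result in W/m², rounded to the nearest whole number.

360 W/m²

Hour angle H = 15° × (10.75 − 12) = -18.75°.
cos θ_z = sin φ sin δ + cos φ cos δ cos H = (0.6794)(-0.1045) + (0.7337)(0.9945)(0.9469) = 0.6199.
Air mass m = 1/cos θ_z = 1/0.6199 = 1.613; τ^m = 0.59^1.613 = 0.4270.
Surface direct beam = 1361 × 0.6199 × 0.4270 = 360.25 W/m².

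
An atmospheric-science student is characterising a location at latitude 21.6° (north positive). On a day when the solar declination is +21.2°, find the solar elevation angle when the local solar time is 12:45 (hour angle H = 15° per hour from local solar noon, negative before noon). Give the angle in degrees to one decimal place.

79.5°

Hour angle H = 15° × (12.75 − 12) = 11.25°.
cos θ_z = sin(21.6°) sin(21.2°) + cos(21.6°) cos(21.2°) cos(11.25°) = 0.1331 + 0.8502 = 0.9833.
θ_z = arccos(0.9833) = 10.49°, so the elevation is 90° − 10.49° = 79.51°.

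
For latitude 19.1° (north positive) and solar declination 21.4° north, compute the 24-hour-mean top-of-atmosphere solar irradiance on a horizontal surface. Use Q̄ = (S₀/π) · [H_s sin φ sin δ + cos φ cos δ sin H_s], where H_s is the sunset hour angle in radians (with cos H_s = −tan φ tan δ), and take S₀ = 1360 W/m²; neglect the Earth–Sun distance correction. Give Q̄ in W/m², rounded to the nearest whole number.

The sunset hour angle satisfies cos H_s = −tan φ tan δ = -0.1357, giving H_s = 97.80°. In radians, H_s = 1.7069.
H_s sin φ sin δ = 1.7069 × 0.3272 × 0.3649 = 0.2038.
cos φ cos δ sin H_s = 0.9449 × 0.9311 × 0.9908 = 0.8717.
Q̄ = (1360/π) × (0.2038 + 0.8717) = 432.90 × 1.0755 = 465.58 W/m².

466 W/m²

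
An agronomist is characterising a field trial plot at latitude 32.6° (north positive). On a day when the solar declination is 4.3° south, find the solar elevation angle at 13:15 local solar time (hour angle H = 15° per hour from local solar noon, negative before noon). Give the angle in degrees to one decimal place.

49.0°

Hour angle H = 15° × (13.25 − 12) = 18.75°.
cos θ_z = sin φ sin δ + cos φ cos δ cos H = (0.5388)(-0.0750) + (0.8425)(0.9972)(0.9469) = 0.7551.
θ_z = arccos(0.7551) = 40.97°, so the elevation is 90° − 40.97° = 49.03°.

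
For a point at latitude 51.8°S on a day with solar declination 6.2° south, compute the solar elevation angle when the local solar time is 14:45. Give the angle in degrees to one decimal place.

33.2°

Hour angle H = 15° × (14.75 − 12) = 41.25°.
cos θ_z = sin(-51.8°) sin(-6.2°) + cos(-51.8°) cos(-6.2°) cos(41.25°) = 0.0849 + 0.4622 = 0.5471.
θ_z = arccos(0.5471) = 56.83°, so the elevation is 90° − 56.83° = 33.17°.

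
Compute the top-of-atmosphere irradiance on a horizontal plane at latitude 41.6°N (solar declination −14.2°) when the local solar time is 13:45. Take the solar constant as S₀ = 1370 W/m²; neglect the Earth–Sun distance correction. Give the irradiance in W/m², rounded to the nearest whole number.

668 W/m²

Hour angle H = 15° × (13.75 − 12) = 26.25°.
With φ = 41.6°, δ = -14.2°, H = 26.25°: sin φ sin δ = -0.1629, cos φ cos δ cos H = 0.6502, so cos θ_z = 0.4873.
Top-of-atmosphere irradiance = S₀ cos θ_z = 1370 × 0.4873 = 667.60 W/m².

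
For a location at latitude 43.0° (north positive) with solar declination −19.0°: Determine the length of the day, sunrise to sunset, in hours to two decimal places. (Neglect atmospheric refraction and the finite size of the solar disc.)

9.50 hours

cos H_s = −tan(43.0°) · tan(-19.0°) = 0.3211, so H_s = arccos(0.3211) = 71.27°.
Day length = 2 H_s / 15° h⁻¹ = 142.54° / 15 = 9.503 h.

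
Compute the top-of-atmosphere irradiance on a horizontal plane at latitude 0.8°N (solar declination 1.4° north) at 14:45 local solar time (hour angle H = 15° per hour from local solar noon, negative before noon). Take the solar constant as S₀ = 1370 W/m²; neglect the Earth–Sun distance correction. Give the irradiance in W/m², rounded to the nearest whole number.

1030 W/m²

Hour angle H = 15° × (14.75 − 12) = 41.25°.
With φ = 0.8°, δ = 1.4°, H = 41.25°: sin φ sin δ = 0.0003, cos φ cos δ cos H = 0.7515, so cos θ_z = 0.7518.
Top-of-atmosphere irradiance = S₀ cos θ_z = 1370 × 0.7518 = 1029.97 W/m².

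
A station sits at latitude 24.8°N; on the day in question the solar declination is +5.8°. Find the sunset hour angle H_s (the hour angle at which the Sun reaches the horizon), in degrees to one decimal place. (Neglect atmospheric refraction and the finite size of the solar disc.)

The sunset hour angle satisfies cos H_s = −tan φ tan δ = -0.0469, giving H_s = 92.69°.

92.7°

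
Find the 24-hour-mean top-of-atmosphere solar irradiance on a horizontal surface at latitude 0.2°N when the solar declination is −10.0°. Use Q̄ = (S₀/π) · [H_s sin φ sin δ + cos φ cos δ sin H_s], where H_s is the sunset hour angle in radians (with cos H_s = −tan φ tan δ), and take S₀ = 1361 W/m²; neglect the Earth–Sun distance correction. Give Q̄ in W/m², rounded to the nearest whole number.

426 W/m²

The sunset hour angle satisfies cos H_s = −tan φ tan δ = 0.0006, giving H_s = 89.97°. In radians, H_s = 1.5703.
H_s sin φ sin δ = 1.5703 × 0.0035 × -0.1736 = -0.0010.
cos φ cos δ sin H_s = 1.0000 × 0.9848 × 1.0000 = 0.9848.
Q̄ = (1361/π) × (-0.0010 + 0.9848) = 433.22 × 0.9838 = 426.20 W/m².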